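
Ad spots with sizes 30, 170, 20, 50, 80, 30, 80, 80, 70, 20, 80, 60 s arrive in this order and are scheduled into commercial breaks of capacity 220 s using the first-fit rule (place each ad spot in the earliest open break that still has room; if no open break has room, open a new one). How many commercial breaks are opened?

4

  30 → break 1 (new)  [load 30/220]
  170 → break 1  [load 200/220]
  20 → break 1  [load 220/220]
  50 → break 2 (new)  [load 50/220]
  80 → break 2  [load 130/220]
  30 → break 2  [load 160/220]
  80 → break 3 (new)  [load 80/220]
  80 → break 3  [load 160/220]
  70 → break 4 (new)  [load 70/220]
  20 → break 2  [load 180/220]
  80 → break 4  [load 150/220]
  60 → break 3  [load 220/220]
4 commercial breaks opened.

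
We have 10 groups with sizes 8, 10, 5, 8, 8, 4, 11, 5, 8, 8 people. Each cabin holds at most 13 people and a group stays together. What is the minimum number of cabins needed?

7

Total = 11 + 10 + 8 + 8 + 8 + 8 + 8 + 5 + 5 + 4 = 75 people.
Lower bound: ⌈75/13⌉ = 6 cabins.
Also, 7 groups each exceed 13/2 people, and no two of those can share a cabin, so at least 7 cabins are needed.
A packing using 7 cabins:
  cabin 1: 11 = 11
  cabin 2: 10 = 10
  cabin 3: 8 + 5 = 13
  cabin 4: 8 + 5 = 13
  cabin 5: 8 + 4 = 12
  cabin 6: 8 = 8
  cabin 7: 8 = 8
This matches the lower bound, so 7 is optimal.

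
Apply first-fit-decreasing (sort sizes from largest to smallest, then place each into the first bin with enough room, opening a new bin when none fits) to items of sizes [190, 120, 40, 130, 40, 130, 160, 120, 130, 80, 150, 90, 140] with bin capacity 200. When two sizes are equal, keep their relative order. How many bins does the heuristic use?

10

Sorted descending: 190, 160, 150, 140, 130, 130, 130, 120, 120, 90, 80, 40, 40.
  190 → bin 1 (new)  [load 190/200]
  160 → bin 2 (new)  [load 160/200]
  150 → bin 3 (new)  [load 150/200]
  140 → bin 4 (new)  [load 140/200]
  130 → bin 5 (new)  [load 130/200]
  130 → bin 6 (new)  [load 130/200]
  130 → bin 7 (new)  [load 130/200]
  120 → bin 8 (new)  [load 120/200]
  120 → bin 9 (new)  [load 120/200]
  90 → bin 10 (new)  [load 90/200]
  80 → bin 8  [load 200/200]
  40 → bin 2  [load 200/200]
  40 → bin 3  [load 190/200]
10 bins opened.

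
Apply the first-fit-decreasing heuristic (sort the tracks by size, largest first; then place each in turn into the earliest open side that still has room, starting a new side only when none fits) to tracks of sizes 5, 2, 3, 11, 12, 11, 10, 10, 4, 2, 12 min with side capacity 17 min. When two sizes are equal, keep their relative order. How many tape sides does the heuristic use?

6

Sorted descending: 12, 12, 11, 11, 10, 10, 5, 4, 3, 2, 2.
  12 → side 1 (new)  [load 12/17]
  12 → side 2 (new)  [load 12/17]
  11 → side 3 (new)  [load 11/17]
  11 → side 4 (new)  [load 11/17]
  10 → side 5 (new)  [load 10/17]
  10 → side 6 (new)  [load 10/17]
  5 → side 1  [load 17/17]
  4 → side 2  [load 16/17]
  3 → side 3  [load 14/17]
  2 → side 3  [load 16/17]
  2 → side 4  [load 13/17]
6 tape sides opened.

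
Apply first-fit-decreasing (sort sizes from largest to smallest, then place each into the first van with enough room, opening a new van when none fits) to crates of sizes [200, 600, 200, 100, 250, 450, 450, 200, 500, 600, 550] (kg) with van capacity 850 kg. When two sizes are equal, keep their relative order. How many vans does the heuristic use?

6

Sorted descending: 600, 600, 550, 500, 450, 450, 250, 200, 200, 200, 100.
  600 → van 1 (new)  [load 600/850]
  600 → van 2 (new)  [load 600/850]
  550 → van 3 (new)  [load 550/850]
  500 → van 4 (new)  [load 500/850]
  450 → van 5 (new)  [load 450/850]
  450 → van 6 (new)  [load 450/850]
  250 → van 1  [load 850/850]
  200 → van 2  [load 800/850]
  200 → van 3  [load 750/850]
  200 → van 4  [load 700/850]
  100 → van 3  [load 850/850]
6 vans opened.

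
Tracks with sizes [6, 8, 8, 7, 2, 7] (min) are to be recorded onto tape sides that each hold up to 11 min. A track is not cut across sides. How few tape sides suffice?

5

Total = 8 + 8 + 7 + 7 + 6 + 2 = 38 min.
Lower bound: ⌈38/11⌉ = 4 tape sides.
Also, 5 tracks each exceed 11/2 min, and no two of those can share a side, so at least 5 tape sides are needed.
A packing using 5 tape sides:
  side 1: 8 + 2 = 10
  side 2: 8 = 8
  side 3: 7 = 7
  side 4: 7 = 7
  side 5: 6 = 6
This matches the lower bound, so 5 is optimal.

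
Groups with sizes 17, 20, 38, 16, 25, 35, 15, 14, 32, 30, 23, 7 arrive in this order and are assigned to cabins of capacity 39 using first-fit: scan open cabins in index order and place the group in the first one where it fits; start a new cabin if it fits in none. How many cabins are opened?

  17 → cabin 1 (new)  [load 17/39]
  20 → cabin 1  [load 37/39]
  38 → cabin 2 (new)  [load 38/39]
  16 → cabin 3 (new)  [load 16/39]
  25 → cabin 4 (new)  [load 25/39]
  35 → cabin 5 (new)  [load 35/39]
  15 → cabin 3  [load 31/39]
  14 → cabin 4  [load 39/39]
  32 → cabin 6 (new)  [load 32/39]
  30 → cabin 7 (new)  [load 30/39]
  23 → cabin 8 (new)  [load 23/39]
  7 → cabin 3  [load 38/39]
8 cabins opened.

8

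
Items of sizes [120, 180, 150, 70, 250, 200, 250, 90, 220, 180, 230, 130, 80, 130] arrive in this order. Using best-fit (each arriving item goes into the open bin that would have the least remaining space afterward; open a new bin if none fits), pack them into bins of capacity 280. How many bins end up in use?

9

  120 → bin 1 (new)  [load 120/280]
  180 → bin 2 (new)  [load 180/280]
  150 → bin 1  [load 270/280]
  70 → bin 2  [load 250/280]
  250 → bin 3 (new)  [load 250/280]
  200 → bin 4 (new)  [load 200/280]
  250 → bin 5 (new)  [load 250/280]
  90 → bin 6 (new)  [load 90/280]
  220 → bin 7 (new)  [load 220/280]
  180 → bin 6  [load 270/280]
  230 → bin 8 (new)  [load 230/280]
  130 → bin 9 (new)  [load 130/280]
  80 → bin 4  [load 280/280]
  130 → bin 9  [load 260/280]
9 bins opened.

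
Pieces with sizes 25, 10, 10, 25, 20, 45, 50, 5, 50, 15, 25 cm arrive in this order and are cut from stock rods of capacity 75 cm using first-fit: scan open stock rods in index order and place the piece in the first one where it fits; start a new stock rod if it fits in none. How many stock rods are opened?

4

  25 → stock rod 1 (new)  [load 25/75]
  10 → stock rod 1  [load 35/75]
  10 → stock rod 1  [load 45/75]
  25 → stock rod 1  [load 70/75]
  20 → stock rod 2 (new)  [load 20/75]
  45 → stock rod 2  [load 65/75]
  50 → stock rod 3 (new)  [load 50/75]
  5 → stock rod 1  [load 75/75]
  50 → stock rod 4 (new)  [load 50/75]
  15 → stock rod 3  [load 65/75]
  25 → stock rod 4  [load 75/75]
4 stock rods opened.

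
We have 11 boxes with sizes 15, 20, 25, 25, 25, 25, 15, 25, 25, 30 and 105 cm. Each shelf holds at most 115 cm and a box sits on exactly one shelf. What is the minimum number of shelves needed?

Total = 105 + 30 + 25 + 25 + 25 + 25 + 25 + 25 + 20 + 15 + 15 = 335 cm.
Lower bound: ⌈335/115⌉ = 3 shelves.
A packing using 3 shelves:
  shelf 1: 105 = 105
  shelf 2: 30 + 25 + 25 + 20 + 15 = 115
  shelf 3: 25 + 25 + 25 + 25 + 15 = 115
This matches the lower bound, so 3 is optimal.

3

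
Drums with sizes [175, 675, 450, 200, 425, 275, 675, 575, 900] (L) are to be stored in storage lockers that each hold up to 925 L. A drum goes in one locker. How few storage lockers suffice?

5

Total = 900 + 675 + 675 + 575 + 450 + 425 + 275 + 200 + 175 = 4350 L.
Lower bound: ⌈4350/925⌉ = 5 storage lockers.
A packing using 5 storage lockers:
  locker 1: 900 = 900
  locker 2: 675 + 200 = 875
  locker 3: 675 + 175 = 850
  locker 4: 575 + 275 = 850
  locker 5: 450 + 425 = 875
This matches the lower bound, so 5 is optimal.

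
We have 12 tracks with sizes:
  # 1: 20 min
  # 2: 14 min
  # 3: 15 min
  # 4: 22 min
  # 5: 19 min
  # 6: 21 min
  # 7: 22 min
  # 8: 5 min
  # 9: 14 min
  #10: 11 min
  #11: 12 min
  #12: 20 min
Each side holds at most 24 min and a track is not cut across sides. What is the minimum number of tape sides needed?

10

Total = 22 + 22 + 21 + 20 + 20 + 19 + 15 + 14 + 14 + 12 + 11 + 5 = 195 min.
Lower bound: ⌈195/24⌉ = 9 tape sides.
A packing using 10 tape sides:
  side 1: 22 = 22
  side 2: 22 = 22
  side 3: 21 = 21
  side 4: 20 = 20
  side 5: 20 = 20
  side 6: 19 + 5 = 24
  side 7: 15 = 15
  side 8: 14 = 14
  side 9: 14 = 14
  side 10: 12 + 11 = 23
No arrangement into 9 tape sides stays within capacity, so 10 is optimal.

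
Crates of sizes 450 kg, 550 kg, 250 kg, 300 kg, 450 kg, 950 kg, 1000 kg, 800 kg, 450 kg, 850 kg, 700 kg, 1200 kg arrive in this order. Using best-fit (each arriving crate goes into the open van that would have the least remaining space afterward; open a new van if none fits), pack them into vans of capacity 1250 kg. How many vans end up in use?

  450 → van 1 (new)  [load 450/1250]
  550 → van 1  [load 1000/1250]
  250 → van 1  [load 1250/1250]
  300 → van 2 (new)  [load 300/1250]
  450 → van 2  [load 750/1250]
  950 → van 3 (new)  [load 950/1250]
  1000 → van 4 (new)  [load 1000/1250]
  800 → van 5 (new)  [load 800/1250]
  450 → van 5  [load 1250/1250]
  850 → van 6 (new)  [load 850/1250]
  700 → van 7 (new)  [load 700/1250]
  1200 → van 8 (new)  [load 1200/1250]
8 vans opened.

8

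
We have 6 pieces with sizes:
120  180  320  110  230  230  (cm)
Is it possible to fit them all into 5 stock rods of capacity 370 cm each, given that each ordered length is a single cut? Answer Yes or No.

A valid assignment using 4 stock rods:
  stock rod 1: 320 = 320
  stock rod 2: 230 + 120 = 350
  stock rod 3: 230 + 110 = 340
  stock rod 4: 180 = 180
That uses only 4 ≤ 5, so 5 stock rods are enough.

Yes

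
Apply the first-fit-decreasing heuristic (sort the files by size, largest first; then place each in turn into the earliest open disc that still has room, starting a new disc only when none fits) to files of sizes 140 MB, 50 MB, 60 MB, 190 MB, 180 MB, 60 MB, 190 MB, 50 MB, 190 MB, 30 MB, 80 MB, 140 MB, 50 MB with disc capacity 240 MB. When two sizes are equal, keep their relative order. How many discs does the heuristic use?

6

Sorted descending: 190, 190, 190, 180, 140, 140, 80, 60, 60, 50, 50, 50, 30.
  190 → disc 1 (new)  [load 190/240]
  190 → disc 2 (new)  [load 190/240]
  190 → disc 3 (new)  [load 190/240]
  180 → disc 4 (new)  [load 180/240]
  140 → disc 5 (new)  [load 140/240]
  140 → disc 6 (new)  [load 140/240]
  80 → disc 5  [load 220/240]
  60 → disc 4  [load 240/240]
  60 → disc 6  [load 200/240]
  50 → disc 1  [load 240/240]
  50 → disc 2  [load 240/240]
  50 → disc 3  [load 240/240]
  30 → disc 6  [load 230/240]
6 discs opened.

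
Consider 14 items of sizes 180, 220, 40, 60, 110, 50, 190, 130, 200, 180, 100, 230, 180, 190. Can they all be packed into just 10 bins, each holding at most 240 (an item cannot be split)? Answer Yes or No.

A valid assignment using 10 bins:
  bin 1: 230 = 230
  bin 2: 220 = 220
  bin 3: 200 + 40 = 240
  bin 4: 190 + 50 = 240
  bin 5: 190 = 190
  bin 6: 180 + 60 = 240
  bin 7: 180 = 180
  bin 8: 180 = 180
  bin 9: 130 + 110 = 240
  bin 10: 100 = 100
Every load is within 240, so 10 bins suffice.

Yes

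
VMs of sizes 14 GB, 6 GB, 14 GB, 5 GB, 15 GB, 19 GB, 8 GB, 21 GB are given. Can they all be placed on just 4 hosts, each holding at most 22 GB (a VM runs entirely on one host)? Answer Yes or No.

Total = 102 GB; ⌈102/22⌉ = 5.
At least 5 hosts are required, but only 4 are allowed.

No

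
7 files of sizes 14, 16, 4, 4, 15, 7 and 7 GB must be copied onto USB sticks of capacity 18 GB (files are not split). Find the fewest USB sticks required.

4

Total = 16 + 15 + 14 + 7 + 7 + 4 + 4 = 67 GB.
Lower bound: ⌈67/18⌉ = 4 USB sticks.
A packing using 4 USB sticks:
  USB stick 1: 16 = 16
  USB stick 2: 15 = 15
  USB stick 3: 14 + 4 = 18
  USB stick 4: 7 + 7 + 4 = 18
This matches the lower bound, so 4 is optimal.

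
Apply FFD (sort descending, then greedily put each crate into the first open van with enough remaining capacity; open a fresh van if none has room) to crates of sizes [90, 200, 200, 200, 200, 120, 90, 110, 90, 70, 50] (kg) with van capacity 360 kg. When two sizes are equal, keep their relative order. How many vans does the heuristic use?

5

Sorted descending: 200, 200, 200, 200, 120, 110, 90, 90, 90, 70, 50.
  200 → van 1 (new)  [load 200/360]
  200 → van 2 (new)  [load 200/360]
  200 → van 3 (new)  [load 200/360]
  200 → van 4 (new)  [load 200/360]
  120 → van 1  [load 320/360]
  110 → van 2  [load 310/360]
  90 → van 3  [load 290/360]
  90 → van 4  [load 290/360]
  90 → van 5 (new)  [load 90/360]
  70 → van 3  [load 360/360]
  50 → van 2  [load 360/360]
5 vans opened.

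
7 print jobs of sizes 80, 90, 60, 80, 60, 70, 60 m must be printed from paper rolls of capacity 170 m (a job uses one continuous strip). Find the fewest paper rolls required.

4

Total = 90 + 80 + 80 + 70 + 60 + 60 + 60 = 500 m.
Lower bound: ⌈500/170⌉ = 3 paper rolls.
A packing using 4 paper rolls:
  roll 1: 90 + 80 = 170
  roll 2: 80 + 70 = 150
  roll 3: 60 + 60 = 120
  roll 4: 60 = 60
No arrangement into 3 paper rolls stays within capacity, so 4 is optimal.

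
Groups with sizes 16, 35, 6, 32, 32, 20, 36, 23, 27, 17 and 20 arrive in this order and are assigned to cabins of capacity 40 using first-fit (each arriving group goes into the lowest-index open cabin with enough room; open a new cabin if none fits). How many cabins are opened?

8

  16 → cabin 1 (new)  [load 16/40]
  35 → cabin 2 (new)  [load 35/40]
  6 → cabin 1  [load 22/40]
  32 → cabin 3 (new)  [load 32/40]
  32 → cabin 4 (new)  [load 32/40]
  20 → cabin 5 (new)  [load 20/40]
  36 → cabin 6 (new)  [load 36/40]
  23 → cabin 7 (new)  [load 23/40]
  27 → cabin 8 (new)  [load 27/40]
  17 → cabin 1  [load 39/40]
  20 → cabin 5  [load 40/40]
8 cabins opened.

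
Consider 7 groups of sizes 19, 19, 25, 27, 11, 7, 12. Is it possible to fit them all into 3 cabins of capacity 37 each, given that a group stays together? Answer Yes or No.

Total = 120; ⌈120/37⌉ = 4.
At least 4 cabins are required, but only 3 are allowed.

No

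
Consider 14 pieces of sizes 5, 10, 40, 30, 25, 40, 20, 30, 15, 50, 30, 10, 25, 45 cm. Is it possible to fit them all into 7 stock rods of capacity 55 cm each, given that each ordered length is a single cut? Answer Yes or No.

Yes

A valid assignment using 7 stock rods:
  stock rod 1: 50 + 5 = 55
  stock rod 2: 45 + 10 = 55
  stock rod 3: 40 + 15 = 55
  stock rod 4: 40 + 10 = 50
  stock rod 5: 30 + 25 = 55
  stock rod 6: 30 + 25 = 55
  stock rod 7: 30 + 20 = 50
Every load is within 55 cm, so 7 stock rods suffice.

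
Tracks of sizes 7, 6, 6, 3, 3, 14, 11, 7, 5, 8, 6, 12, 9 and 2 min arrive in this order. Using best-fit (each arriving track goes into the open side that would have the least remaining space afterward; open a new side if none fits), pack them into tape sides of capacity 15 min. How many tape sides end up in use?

  7 → side 1 (new)  [load 7/15]
  6 → side 1  [load 13/15]
  6 → side 2 (new)  [load 6/15]
  3 → side 2  [load 9/15]
  3 → side 2  [load 12/15]
  14 → side 3 (new)  [load 14/15]
  11 → side 4 (new)  [load 11/15]
  7 → side 5 (new)  [load 7/15]
  5 → side 5  [load 12/15]
  8 → side 6 (new)  [load 8/15]
  6 → side 6  [load 14/15]
  12 → side 7 (new)  [load 12/15]
  9 → side 8 (new)  [load 9/15]
  2 → side 1  [load 15/15]
8 tape sides opened.

8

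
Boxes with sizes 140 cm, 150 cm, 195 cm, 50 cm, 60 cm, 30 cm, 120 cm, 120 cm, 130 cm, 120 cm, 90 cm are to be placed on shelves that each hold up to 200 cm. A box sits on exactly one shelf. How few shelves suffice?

Total = 195 + 150 + 140 + 130 + 120 + 120 + 120 + 90 + 60 + 50 + 30 = 1205 cm.
Lower bound: ⌈1205/200⌉ = 7 shelves.
A packing using 8 shelves:
  shelf 1: 195 = 195
  shelf 2: 150 + 50 = 200
  shelf 3: 140 + 60 = 200
  shelf 4: 130 + 30 = 160
  shelf 5: 120 = 120
  shelf 6: 120 = 120
  shelf 7: 120 = 120
  shelf 8: 90 = 90
No arrangement into 7 shelves stays within capacity, so 8 is optimal.

8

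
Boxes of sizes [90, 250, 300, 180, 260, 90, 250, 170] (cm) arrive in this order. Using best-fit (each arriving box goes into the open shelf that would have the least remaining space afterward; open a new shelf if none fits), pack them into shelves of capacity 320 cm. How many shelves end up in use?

  90 → shelf 1 (new)  [load 90/320]
  250 → shelf 2 (new)  [load 250/320]
  300 → shelf 3 (new)  [load 300/320]
  180 → shelf 1  [load 270/320]
  260 → shelf 4 (new)  [load 260/320]
  90 → shelf 5 (new)  [load 90/320]
  250 → shelf 6 (new)  [load 250/320]
  170 → shelf 5  [load 260/320]
6 shelves opened.

6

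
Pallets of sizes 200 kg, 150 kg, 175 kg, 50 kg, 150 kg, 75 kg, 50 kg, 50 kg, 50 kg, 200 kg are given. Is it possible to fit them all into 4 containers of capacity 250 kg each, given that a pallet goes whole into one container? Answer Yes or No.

No

Total = 1150 kg; ⌈1150/250⌉ = 5.
At least 5 containers are required, but only 4 are allowed.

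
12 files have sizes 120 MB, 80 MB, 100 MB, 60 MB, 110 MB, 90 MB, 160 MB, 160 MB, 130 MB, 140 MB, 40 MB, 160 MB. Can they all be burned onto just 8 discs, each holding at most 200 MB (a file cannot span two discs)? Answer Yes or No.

Yes

A valid assignment using 8 discs:
  disc 1: 160 + 40 = 200
  disc 2: 160 = 160
  disc 3: 160 = 160
  disc 4: 140 + 60 = 200
  disc 5: 130 = 130
  disc 6: 120 + 80 = 200
  disc 7: 110 + 90 = 200
  disc 8: 100 = 100
Every load is within 200 MB, so 8 discs suffice.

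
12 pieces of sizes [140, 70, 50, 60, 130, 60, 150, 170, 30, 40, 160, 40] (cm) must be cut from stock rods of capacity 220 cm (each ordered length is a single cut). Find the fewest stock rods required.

5

Total = 170 + 160 + 150 + 140 + 130 + 70 + 60 + 60 + 50 + 40 + 40 + 30 = 1100 cm.
Lower bound: ⌈1100/220⌉ = 5 stock rods.
A packing using 5 stock rods:
  stock rod 1: 170 + 50 = 220
  stock rod 2: 160 + 60 = 220
  stock rod 3: 150 + 70 = 220
  stock rod 4: 140 + 40 + 40 = 220
  stock rod 5: 130 + 60 + 30 = 220
This matches the lower bound, so 5 is optimal.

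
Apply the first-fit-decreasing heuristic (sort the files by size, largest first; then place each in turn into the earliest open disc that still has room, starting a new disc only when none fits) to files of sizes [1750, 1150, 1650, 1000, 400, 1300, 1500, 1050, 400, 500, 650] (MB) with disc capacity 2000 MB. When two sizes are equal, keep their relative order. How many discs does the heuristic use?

7

Sorted descending: 1750, 1650, 1500, 1300, 1150, 1050, 1000, 650, 500, 400, 400.
  1750 → disc 1 (new)  [load 1750/2000]
  1650 → disc 2 (new)  [load 1650/2000]
  1500 → disc 3 (new)  [load 1500/2000]
  1300 → disc 4 (new)  [load 1300/2000]
  1150 → disc 5 (new)  [load 1150/2000]
  1050 → disc 6 (new)  [load 1050/2000]
  1000 → disc 7 (new)  [load 1000/2000]
  650 → disc 4  [load 1950/2000]
  500 → disc 3  [load 2000/2000]
  400 → disc 5  [load 1550/2000]
  400 → disc 5  [load 1950/2000]
7 discs opened.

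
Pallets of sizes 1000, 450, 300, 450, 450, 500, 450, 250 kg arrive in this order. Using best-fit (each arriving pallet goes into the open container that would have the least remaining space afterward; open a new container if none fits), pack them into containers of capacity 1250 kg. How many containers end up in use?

4

  1000 → container 1 (new)  [load 1000/1250]
  450 → container 2 (new)  [load 450/1250]
  300 → container 2  [load 750/1250]
  450 → container 2  [load 1200/1250]
  450 → container 3 (new)  [load 450/1250]
  500 → container 3  [load 950/1250]
  450 → container 4 (new)  [load 450/1250]
  250 → container 1  [load 1250/1250]
4 containers opened.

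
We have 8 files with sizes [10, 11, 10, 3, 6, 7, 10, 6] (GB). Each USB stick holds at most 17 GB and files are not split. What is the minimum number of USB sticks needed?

4

Total = 11 + 10 + 10 + 10 + 7 + 6 + 6 + 3 = 63 GB.
Lower bound: ⌈63/17⌉ = 4 USB sticks.
A packing using 4 USB sticks:
  USB stick 1: 11 + 6 = 17
  USB stick 2: 10 + 7 = 17
  USB stick 3: 10 + 6 = 16
  USB stick 4: 10 + 3 = 13
This matches the lower bound, so 4 is optimal.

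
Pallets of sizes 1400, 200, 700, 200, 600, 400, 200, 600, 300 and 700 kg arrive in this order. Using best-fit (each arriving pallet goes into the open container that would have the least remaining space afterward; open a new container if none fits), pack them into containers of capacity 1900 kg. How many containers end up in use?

  1400 → container 1 (new)  [load 1400/1900]
  200 → container 1  [load 1600/1900]
  700 → container 2 (new)  [load 700/1900]
  200 → container 1  [load 1800/1900]
  600 → container 2  [load 1300/1900]
  400 → container 2  [load 1700/1900]
  200 → container 2  [load 1900/1900]
  600 → container 3 (new)  [load 600/1900]
  300 → container 3  [load 900/1900]
  700 → container 3  [load 1600/1900]
3 containers opened.

3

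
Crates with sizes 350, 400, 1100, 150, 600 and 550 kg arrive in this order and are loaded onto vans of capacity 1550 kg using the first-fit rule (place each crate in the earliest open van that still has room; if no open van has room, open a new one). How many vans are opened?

  350 → van 1 (new)  [load 350/1550]
  400 → van 1  [load 750/1550]
  1100 → van 2 (new)  [load 1100/1550]
  150 → van 1  [load 900/1550]
  600 → van 1  [load 1500/1550]
  550 → van 3 (new)  [load 550/1550]
3 vans opened.

3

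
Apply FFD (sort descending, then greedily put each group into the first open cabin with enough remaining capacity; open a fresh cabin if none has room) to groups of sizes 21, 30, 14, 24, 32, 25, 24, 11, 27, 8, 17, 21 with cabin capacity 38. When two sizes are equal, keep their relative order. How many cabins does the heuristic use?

Sorted descending: 32, 30, 27, 25, 24, 24, 21, 21, 17, 14, 11, 8.
  32 → cabin 1 (new)  [load 32/38]
  30 → cabin 2 (new)  [load 30/38]
  27 → cabin 3 (new)  [load 27/38]
  25 → cabin 4 (new)  [load 25/38]
  24 → cabin 5 (new)  [load 24/38]
  24 → cabin 6 (new)  [load 24/38]
  21 → cabin 7 (new)  [load 21/38]
  21 → cabin 8 (new)  [load 21/38]
  17 → cabin 7  [load 38/38]
  14 → cabin 5  [load 38/38]
  11 → cabin 3  [load 38/38]
  8 → cabin 2  [load 38/38]
8 cabins opened.

8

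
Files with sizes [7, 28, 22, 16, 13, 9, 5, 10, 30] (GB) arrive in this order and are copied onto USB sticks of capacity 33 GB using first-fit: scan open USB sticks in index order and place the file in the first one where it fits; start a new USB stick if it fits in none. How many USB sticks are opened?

5

  7 → USB stick 1 (new)  [load 7/33]
  28 → USB stick 2 (new)  [load 28/33]
  22 → USB stick 1  [load 29/33]
  16 → USB stick 3 (new)  [load 16/33]
  13 → USB stick 3  [load 29/33]
  9 → USB stick 4 (new)  [load 9/33]
  5 → USB stick 2  [load 33/33]
  10 → USB stick 4  [load 19/33]
  30 → USB stick 5 (new)  [load 30/33]
5 USB sticks opened.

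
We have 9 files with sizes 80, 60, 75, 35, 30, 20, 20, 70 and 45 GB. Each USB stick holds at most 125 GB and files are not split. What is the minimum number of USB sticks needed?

Total = 80 + 75 + 70 + 60 + 45 + 35 + 30 + 20 + 20 = 435 GB.
Lower bound: ⌈435/125⌉ = 4 USB sticks.
A packing using 4 USB sticks:
  USB stick 1: 80 + 45 = 125
  USB stick 2: 75 + 35 = 110
  USB stick 3: 70 + 30 + 20 = 120
  USB stick 4: 60 + 20 = 80
This matches the lower bound, so 4 is optimal.

4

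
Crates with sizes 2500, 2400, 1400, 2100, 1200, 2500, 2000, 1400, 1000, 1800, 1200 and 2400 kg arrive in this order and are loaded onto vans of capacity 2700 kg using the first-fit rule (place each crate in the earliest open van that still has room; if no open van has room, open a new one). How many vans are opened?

  2500 → van 1 (new)  [load 2500/2700]
  2400 → van 2 (new)  [load 2400/2700]
  1400 → van 3 (new)  [load 1400/2700]
  2100 → van 4 (new)  [load 2100/2700]
  1200 → van 3  [load 2600/2700]
  2500 → van 5 (new)  [load 2500/2700]
  2000 → van 6 (new)  [load 2000/2700]
  1400 → van 7 (new)  [load 1400/2700]
  1000 → van 7  [load 2400/2700]
  1800 → van 8 (new)  [load 1800/2700]
  1200 → van 9 (new)  [load 1200/2700]
  2400 → van 10 (new)  [load 2400/2700]
10 vans opened.

10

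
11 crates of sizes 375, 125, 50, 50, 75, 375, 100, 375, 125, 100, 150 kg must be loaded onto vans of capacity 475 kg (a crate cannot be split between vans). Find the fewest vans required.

Total = 375 + 375 + 375 + 150 + 125 + 125 + 100 + 100 + 75 + 50 + 50 = 1900 kg.
Lower bound: ⌈1900/475⌉ = 4 vans.
A packing using 4 vans:
  van 1: 375 + 100 = 475
  van 2: 375 + 100 = 475
  van 3: 375 + 50 + 50 = 475
  van 4: 150 + 125 + 125 + 75 = 475
This matches the lower bound, so 4 is optimal.

4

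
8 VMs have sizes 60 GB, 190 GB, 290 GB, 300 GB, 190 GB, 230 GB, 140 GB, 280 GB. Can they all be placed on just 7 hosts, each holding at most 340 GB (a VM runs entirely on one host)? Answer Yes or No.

A valid assignment using 6 hosts:
  host 1: 300 = 300
  host 2: 290 = 290
  host 3: 280 + 60 = 340
  host 4: 230 = 230
  host 5: 190 + 140 = 330
  host 6: 190 = 190
That uses only 6 ≤ 7, so 7 hosts are enough.

Yes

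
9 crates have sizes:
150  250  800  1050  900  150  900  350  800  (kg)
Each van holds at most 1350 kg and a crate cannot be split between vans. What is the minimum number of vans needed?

5

Total = 1050 + 900 + 900 + 800 + 800 + 350 + 250 + 150 + 150 = 5350 kg.
Lower bound: ⌈5350/1350⌉ = 4 vans.
Also, 5 crates each exceed 675 kg, and no two of those can share a van, so at least 5 vans are needed.
A packing using 5 vans:
  van 1: 1050 + 250 = 1300
  van 2: 900 + 350 = 1250
  van 3: 900 + 150 + 150 = 1200
  van 4: 800 = 800
  van 5: 800 = 800
This matches the lower bound, so 5 is optimal.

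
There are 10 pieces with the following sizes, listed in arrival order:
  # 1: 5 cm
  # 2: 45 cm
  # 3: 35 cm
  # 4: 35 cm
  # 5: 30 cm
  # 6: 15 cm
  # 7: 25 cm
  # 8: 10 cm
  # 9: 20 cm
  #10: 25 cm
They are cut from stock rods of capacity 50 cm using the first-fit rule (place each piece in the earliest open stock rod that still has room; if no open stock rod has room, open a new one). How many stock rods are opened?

5

  5 → stock rod 1 (new)  [load 5/50]
  45 → stock rod 1  [load 50/50]
  35 → stock rod 2 (new)  [load 35/50]
  35 → stock rod 3 (new)  [load 35/50]
  30 → stock rod 4 (new)  [load 30/50]
  15 → stock rod 2  [load 50/50]
  25 → stock rod 5 (new)  [load 25/50]
  10 → stock rod 3  [load 45/50]
  20 → stock rod 4  [load 50/50]
  25 → stock rod 5  [load 50/50]
5 stock rods opened.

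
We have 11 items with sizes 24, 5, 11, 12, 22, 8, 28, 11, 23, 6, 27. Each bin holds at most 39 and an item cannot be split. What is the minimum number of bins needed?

5

Total = 28 + 27 + 24 + 23 + 22 + 12 + 11 + 11 + 8 + 6 + 5 = 177.
Lower bound: ⌈177/39⌉ = 5 bins.
A packing using 5 bins:
  bin 1: 28 + 11 = 39
  bin 2: 27 + 12 = 39
  bin 3: 24 + 11 = 35
  bin 4: 23 + 8 + 6 = 37
  bin 5: 22 + 5 = 27
This matches the lower bound, so 5 is optimal.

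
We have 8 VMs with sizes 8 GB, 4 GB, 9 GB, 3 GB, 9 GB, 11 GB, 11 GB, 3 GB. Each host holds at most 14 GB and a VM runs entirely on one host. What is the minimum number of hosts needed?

5

Total = 11 + 11 + 9 + 9 + 8 + 4 + 3 + 3 = 58 GB.
Lower bound: ⌈58/14⌉ = 5 hosts.
A packing using 5 hosts:
  host 1: 11 + 3 = 14
  host 2: 11 + 3 = 14
  host 3: 9 + 4 = 13
  host 4: 9 = 9
  host 5: 8 = 8
This matches the lower bound, so 5 is optimal.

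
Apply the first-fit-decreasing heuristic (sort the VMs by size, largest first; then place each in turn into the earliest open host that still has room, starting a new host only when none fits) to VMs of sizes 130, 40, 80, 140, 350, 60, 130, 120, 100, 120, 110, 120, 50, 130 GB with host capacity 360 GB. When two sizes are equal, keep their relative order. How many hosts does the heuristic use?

5

Sorted descending: 350, 140, 130, 130, 130, 120, 120, 120, 110, 100, 80, 60, 50, 40.
  350 → host 1 (new)  [load 350/360]
  140 → host 2 (new)  [load 140/360]
  130 → host 2  [load 270/360]
  130 → host 3 (new)  [load 130/360]
  130 → host 3  [load 260/360]
  120 → host 4 (new)  [load 120/360]
  120 → host 4  [load 240/360]
  120 → host 4  [load 360/360]
  110 → host 5 (new)  [load 110/360]
  100 → host 3  [load 360/360]
  80 → host 2  [load 350/360]
  60 → host 5  [load 170/360]
  50 → host 5  [load 220/360]
  40 → host 5  [load 260/360]
5 hosts opened.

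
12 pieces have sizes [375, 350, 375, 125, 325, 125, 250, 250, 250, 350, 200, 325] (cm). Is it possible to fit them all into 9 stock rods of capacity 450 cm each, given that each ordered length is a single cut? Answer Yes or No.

A valid assignment using 9 stock rods:
  stock rod 1: 375 = 375
  stock rod 2: 375 = 375
  stock rod 3: 350 = 350
  stock rod 4: 350 = 350
  stock rod 5: 325 + 125 = 450
  stock rod 6: 325 + 125 = 450
  stock rod 7: 250 + 200 = 450
  stock rod 8: 250 = 250
  stock rod 9: 250 = 250
Every load is within 450 cm, so 9 stock rods suffice.

Yes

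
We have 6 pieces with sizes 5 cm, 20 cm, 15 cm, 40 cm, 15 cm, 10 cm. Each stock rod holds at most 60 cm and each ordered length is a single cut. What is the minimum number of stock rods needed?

2

Total = 40 + 20 + 15 + 15 + 10 + 5 = 105 cm.
Lower bound: ⌈105/60⌉ = 2 stock rods.
A packing using 2 stock rods:
  stock rod 1: 40 + 20 = 60
  stock rod 2: 15 + 15 + 10 + 5 = 45
This matches the lower bound, so 2 is optimal.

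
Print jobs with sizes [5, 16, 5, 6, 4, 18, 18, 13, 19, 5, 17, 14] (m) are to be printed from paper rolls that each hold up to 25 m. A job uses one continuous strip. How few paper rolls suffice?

7

Total = 19 + 18 + 18 + 17 + 16 + 14 + 13 + 6 + 5 + 5 + 5 + 4 = 140 m.
Lower bound: ⌈140/25⌉ = 6 paper rolls.
Also, 7 print jobs each exceed 25/2 m, and no two of those can share a roll, so at least 7 paper rolls are needed.
A packing using 7 paper rolls:
  roll 1: 19 + 6 = 25
  roll 2: 18 + 5 = 23
  roll 3: 18 + 5 = 23
  roll 4: 17 + 5 = 22
  roll 5: 16 + 4 = 20
  roll 6: 14 = 14
  roll 7: 13 = 13
This matches the lower bound, so 7 is optimal.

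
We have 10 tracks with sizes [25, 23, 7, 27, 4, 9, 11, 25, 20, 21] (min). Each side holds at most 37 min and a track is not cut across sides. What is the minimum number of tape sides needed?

Total = 27 + 25 + 25 + 23 + 21 + 20 + 11 + 9 + 7 + 4 = 172 min.
Lower bound: ⌈172/37⌉ = 5 tape sides.
Also, 6 tracks each exceed 37/2 min, and no two of those can share a side, so at least 6 tape sides are needed.
A packing using 6 tape sides:
  side 1: 27 + 9 = 36
  side 2: 25 + 11 = 36
  side 3: 25 + 7 + 4 = 36
  side 4: 23 = 23
  side 5: 21 = 21
  side 6: 20 = 20
This matches the lower bound, so 6 is optimal.

6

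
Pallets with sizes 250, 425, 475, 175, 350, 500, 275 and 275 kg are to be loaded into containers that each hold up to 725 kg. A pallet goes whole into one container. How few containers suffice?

Total = 500 + 475 + 425 + 350 + 275 + 275 + 250 + 175 = 2725 kg.
Lower bound: ⌈2725/725⌉ = 4 containers.
A packing using 4 containers:
  container 1: 500 + 175 = 675
  container 2: 475 + 250 = 725
  container 3: 425 + 275 = 700
  container 4: 350 + 275 = 625
This matches the lower bound, so 4 is optimal.

4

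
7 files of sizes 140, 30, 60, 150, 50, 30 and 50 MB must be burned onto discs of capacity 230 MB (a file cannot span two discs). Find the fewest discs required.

Total = 150 + 140 + 60 + 50 + 50 + 30 + 30 = 510 MB.
Lower bound: ⌈510/230⌉ = 3 discs.
A packing using 3 discs:
  disc 1: 150 + 60 = 210
  disc 2: 140 + 50 + 30 = 220
  disc 3: 50 + 30 = 80
This matches the lower bound, so 3 is optimal.

3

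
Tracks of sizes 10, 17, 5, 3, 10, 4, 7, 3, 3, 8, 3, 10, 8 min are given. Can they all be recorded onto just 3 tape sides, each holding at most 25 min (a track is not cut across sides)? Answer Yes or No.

Total = 91 min; ⌈91/25⌉ = 4.
At least 4 tape sides are required, but only 3 are allowed.

No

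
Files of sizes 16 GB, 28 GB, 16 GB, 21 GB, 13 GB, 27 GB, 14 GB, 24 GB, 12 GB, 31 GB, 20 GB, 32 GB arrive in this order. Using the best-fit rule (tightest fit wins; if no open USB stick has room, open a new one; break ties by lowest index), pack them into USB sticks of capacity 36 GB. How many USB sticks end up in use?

8

  16 → USB stick 1 (new)  [load 16/36]
  28 → USB stick 2 (new)  [load 28/36]
  16 → USB stick 1  [load 32/36]
  21 → USB stick 3 (new)  [load 21/36]
  13 → USB stick 3  [load 34/36]
  27 → USB stick 4 (new)  [load 27/36]
  14 → USB stick 5 (new)  [load 14/36]
  24 → USB stick 6 (new)  [load 24/36]
  12 → USB stick 6  [load 36/36]
  31 → USB stick 7 (new)  [load 31/36]
  20 → USB stick 5  [load 34/36]
  32 → USB stick 8 (new)  [load 32/36]
8 USB sticks opened.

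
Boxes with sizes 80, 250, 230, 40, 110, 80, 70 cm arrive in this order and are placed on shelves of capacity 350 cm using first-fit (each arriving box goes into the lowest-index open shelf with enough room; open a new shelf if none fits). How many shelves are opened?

3

  80 → shelf 1 (new)  [load 80/350]
  250 → shelf 1  [load 330/350]
  230 → shelf 2 (new)  [load 230/350]
  40 → shelf 2  [load 270/350]
  110 → shelf 3 (new)  [load 110/350]
  80 → shelf 2  [load 350/350]
  70 → shelf 3  [load 180/350]
3 shelves opened.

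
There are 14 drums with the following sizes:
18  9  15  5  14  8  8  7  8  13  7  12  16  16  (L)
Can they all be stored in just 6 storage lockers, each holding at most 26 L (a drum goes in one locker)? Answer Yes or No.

Total = 156 L; ⌈156/26⌉ = 6.
The bound of 6 does not rule out 6, but exhaustive search shows no assignment into 6 storage lockers of capacity 26 L exists — the minimum is 7.

No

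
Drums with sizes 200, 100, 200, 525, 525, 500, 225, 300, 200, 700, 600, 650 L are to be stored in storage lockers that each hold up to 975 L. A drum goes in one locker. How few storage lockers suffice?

6

Total = 700 + 650 + 600 + 525 + 525 + 500 + 300 + 225 + 200 + 200 + 200 + 100 = 4725 L.
Lower bound: ⌈4725/975⌉ = 5 storage lockers.
Also, 6 drums each exceed 975/2 L, and no two of those can share a locker, so at least 6 storage lockers are needed.
A packing using 6 storage lockers:
  locker 1: 700 + 225 = 925
  locker 2: 650 + 300 = 950
  locker 3: 600 + 200 + 100 = 900
  locker 4: 525 + 200 + 200 = 925
  locker 5: 525 = 525
  locker 6: 500 = 500
This matches the lower bound, so 6 is optimal.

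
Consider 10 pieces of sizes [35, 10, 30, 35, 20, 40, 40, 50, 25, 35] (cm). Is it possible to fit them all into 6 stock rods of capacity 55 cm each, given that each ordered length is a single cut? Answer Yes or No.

Total = 320 cm; ⌈320/55⌉ = 6.
7 pieces each exceed half the capacity and cannot share a stock rod, forcing at least 7 stock rods.
At least 7 stock rods are required, but only 6 are allowed.

No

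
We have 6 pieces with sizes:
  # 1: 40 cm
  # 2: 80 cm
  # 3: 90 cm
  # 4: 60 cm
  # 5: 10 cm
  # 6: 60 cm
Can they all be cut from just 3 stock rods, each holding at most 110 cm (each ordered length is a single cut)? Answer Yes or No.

No

Total = 340 cm; ⌈340/110⌉ = 4.
At least 4 stock rods are required, but only 3 are allowed.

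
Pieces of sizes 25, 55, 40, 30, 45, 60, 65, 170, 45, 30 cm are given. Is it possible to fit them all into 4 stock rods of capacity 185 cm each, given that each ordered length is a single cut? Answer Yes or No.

Yes

A valid assignment using 4 stock rods:
  stock rod 1: 170 = 170
  stock rod 2: 65 + 60 + 55 = 180
  stock rod 3: 45 + 45 + 40 + 30 + 25 = 185
  stock rod 4: 30 = 30
Every load is within 185 cm, so 4 stock rods suffice.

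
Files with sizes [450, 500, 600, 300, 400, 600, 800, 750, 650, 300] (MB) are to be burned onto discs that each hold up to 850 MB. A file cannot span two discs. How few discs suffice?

Total = 800 + 750 + 650 + 600 + 600 + 500 + 450 + 400 + 300 + 300 = 5350 MB.
Lower bound: ⌈5350/850⌉ = 7 discs.
A packing using 8 discs:
  disc 1: 800 = 800
  disc 2: 750 = 750
  disc 3: 650 = 650
  disc 4: 600 = 600
  disc 5: 600 = 600
  disc 6: 500 + 300 = 800
  disc 7: 450 + 400 = 850
  disc 8: 300 = 300
No arrangement into 7 discs stays within capacity, so 8 is optimal.

8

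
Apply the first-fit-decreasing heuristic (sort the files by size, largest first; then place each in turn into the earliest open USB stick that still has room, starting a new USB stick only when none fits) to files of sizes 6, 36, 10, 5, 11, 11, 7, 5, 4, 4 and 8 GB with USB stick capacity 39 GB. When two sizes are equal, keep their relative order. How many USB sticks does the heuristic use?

Sorted descending: 36, 11, 11, 10, 8, 7, 6, 5, 5, 4, 4.
  36 → USB stick 1 (new)  [load 36/39]
  11 → USB stick 2 (new)  [load 11/39]
  11 → USB stick 2  [load 22/39]
  10 → USB stick 2  [load 32/39]
  8 → USB stick 3 (new)  [load 8/39]
  7 → USB stick 2  [load 39/39]
  6 → USB stick 3  [load 14/39]
  5 → USB stick 3  [load 19/39]
  5 → USB stick 3  [load 24/39]
  4 → USB stick 3  [load 28/39]
  4 → USB stick 3  [load 32/39]
3 USB sticks opened.

3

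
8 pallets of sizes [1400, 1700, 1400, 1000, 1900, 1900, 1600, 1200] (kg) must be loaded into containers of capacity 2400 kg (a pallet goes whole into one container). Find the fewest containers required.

7

Total = 1900 + 1900 + 1700 + 1600 + 1400 + 1400 + 1200 + 1000 = 12100 kg.
Lower bound: ⌈12100/2400⌉ = 6 containers.
A packing using 7 containers:
  container 1: 1900 = 1900
  container 2: 1900 = 1900
  container 3: 1700 = 1700
  container 4: 1600 = 1600
  container 5: 1400 + 1000 = 2400
  container 6: 1400 = 1400
  container 7: 1200 = 1200
No arrangement into 6 containers stays within capacity, so 7 is optimal.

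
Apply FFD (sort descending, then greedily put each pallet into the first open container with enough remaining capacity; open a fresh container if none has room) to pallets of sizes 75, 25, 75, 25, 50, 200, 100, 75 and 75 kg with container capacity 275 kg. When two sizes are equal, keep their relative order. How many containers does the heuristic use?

3

Sorted descending: 200, 100, 75, 75, 75, 75, 50, 25, 25.
  200 → container 1 (new)  [load 200/275]
  100 → container 2 (new)  [load 100/275]
  75 → container 1  [load 275/275]
  75 → container 2  [load 175/275]
  75 → container 2  [load 250/275]
  75 → container 3 (new)  [load 75/275]
  50 → container 3  [load 125/275]
  25 → container 2  [load 275/275]
  25 → container 3  [load 150/275]
3 containers opened.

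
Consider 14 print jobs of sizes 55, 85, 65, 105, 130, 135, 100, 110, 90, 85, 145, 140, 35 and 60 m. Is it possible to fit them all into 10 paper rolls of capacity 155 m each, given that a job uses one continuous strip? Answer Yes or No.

A valid assignment using 10 paper rolls:
  roll 1: 145 = 145
  roll 2: 140 = 140
  roll 3: 135 = 135
  roll 4: 130 = 130
  roll 5: 110 + 35 = 145
  roll 6: 105 = 105
  roll 7: 100 + 55 = 155
  roll 8: 90 + 65 = 155
  roll 9: 85 + 60 = 145
  roll 10: 85 = 85
Every load is within 155 m, so 10 paper rolls suffice.

Yes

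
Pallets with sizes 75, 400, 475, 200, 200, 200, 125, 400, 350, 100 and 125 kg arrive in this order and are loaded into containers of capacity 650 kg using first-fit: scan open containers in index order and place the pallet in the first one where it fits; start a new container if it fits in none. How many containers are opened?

  75 → container 1 (new)  [load 75/650]
  400 → container 1  [load 475/650]
  475 → container 2 (new)  [load 475/650]
  200 → container 3 (new)  [load 200/650]
  200 → container 3  [load 400/650]
  200 → container 3  [load 600/650]
  125 → container 1  [load 600/650]
  400 → container 4 (new)  [load 400/650]
  350 → container 5 (new)  [load 350/650]
  100 → container 2  [load 575/650]
  125 → container 4  [load 525/650]
5 containers opened.

5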